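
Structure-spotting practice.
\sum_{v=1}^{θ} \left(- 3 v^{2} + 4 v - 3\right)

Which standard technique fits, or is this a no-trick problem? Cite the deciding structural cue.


Best approach: no special technique — Faulhaber territory: sum each constant-multiple power of v with its closed-form formula, no trick required.


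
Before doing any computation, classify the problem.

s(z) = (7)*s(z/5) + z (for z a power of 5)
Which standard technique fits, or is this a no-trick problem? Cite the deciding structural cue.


Verdict: the master substitution — the argument contracts 5-fold per step: reindex z exponentially and solve the linear recurrence in the new index.


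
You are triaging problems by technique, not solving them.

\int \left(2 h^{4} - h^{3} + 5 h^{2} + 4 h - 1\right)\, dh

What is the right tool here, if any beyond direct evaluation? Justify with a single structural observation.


Technique: no special technique — every term is a constant multiple of a power of h; term-wise power-rule integration needs no preliminary transformation.


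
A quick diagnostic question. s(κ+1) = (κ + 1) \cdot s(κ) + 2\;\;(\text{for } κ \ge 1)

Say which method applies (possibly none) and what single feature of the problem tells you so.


Best approach: a summation factor — first-order linear but the coefficient κ + 1 moves with the index — divide by the cumulative product and telescope.


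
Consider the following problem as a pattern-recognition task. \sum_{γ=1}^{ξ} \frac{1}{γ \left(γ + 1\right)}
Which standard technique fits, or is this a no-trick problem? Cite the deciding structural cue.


Diagnosis: telescoping — the denominator's roots in \frac{1}{γ \left(γ + 1\right)} sit an integer apart: decomposition produces a self-cancelling chain.


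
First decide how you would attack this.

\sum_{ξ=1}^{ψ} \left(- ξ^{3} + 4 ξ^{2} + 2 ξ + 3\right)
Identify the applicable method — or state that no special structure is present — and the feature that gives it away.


Method: no special technique — recognize the absence of structure: constant-multiple powers of ξ summed plainly, no special method required.


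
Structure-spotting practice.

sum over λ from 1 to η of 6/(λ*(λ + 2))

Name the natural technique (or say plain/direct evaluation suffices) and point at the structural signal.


Best approach: telescoping — rewrite 6/(λ*(λ + 2)) as simple fractions and successive terms eat each other — only the edges survive.


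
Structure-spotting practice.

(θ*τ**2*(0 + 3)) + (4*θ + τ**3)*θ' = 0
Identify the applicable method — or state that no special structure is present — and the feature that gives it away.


Diagnosis: the exact-equation method — because the two cross partials coincide, the form is conservative as written — recover its potential in (τ, θ).


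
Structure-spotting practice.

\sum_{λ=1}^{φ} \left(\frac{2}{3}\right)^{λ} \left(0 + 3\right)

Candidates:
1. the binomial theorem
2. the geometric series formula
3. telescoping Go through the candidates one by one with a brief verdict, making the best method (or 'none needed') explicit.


Technique: the geometric series formula — each summand is the previous one scaled by \frac{2}{3}; that constant multiplier is itself the geometric structure.
- the binomial theorem: the summand does not match any term pattern of an expanded binomial power.
- the geometric series formula — yes, a natural case for it.
- telescoping — neither a shifted-difference shape nor integer-spaced poles are present.


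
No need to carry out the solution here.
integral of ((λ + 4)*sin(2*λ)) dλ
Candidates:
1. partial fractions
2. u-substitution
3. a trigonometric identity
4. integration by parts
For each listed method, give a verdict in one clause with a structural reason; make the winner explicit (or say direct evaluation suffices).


Technique: integration by parts — differentiate λ + 4, integrate sin(2*λ): each pass lowers the polynomial degree, so parts terminates.
- partial fractions: there is no rational-function structure to decompose.
- u-substitution: no subexpression of the integrand serves as a whole-integral substitution inner — individual terms may offer their own, but none carries its derivative as a factor of the full integrand; a working change of variable would have to be constructed from outside the expression.
- a trigonometric identity: there is no trigonometric structure whose rewriting would simplify the integrand.
- integration by parts — applicable, and directly so.


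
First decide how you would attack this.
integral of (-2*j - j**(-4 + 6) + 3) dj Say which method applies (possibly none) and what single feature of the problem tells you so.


Technique: no special technique — scan for structure and find none: constant multiples of powers of j, integrate directly.


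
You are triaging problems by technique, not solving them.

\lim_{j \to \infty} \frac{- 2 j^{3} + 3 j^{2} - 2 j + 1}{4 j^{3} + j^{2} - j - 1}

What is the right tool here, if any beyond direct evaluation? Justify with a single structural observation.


Best approach: dominant-term comparison — at large j only the top-degree terms survive; compare the leading terms and the limit falls out. Viewed as a single quotient this is an ∞/∞ form — an at-infinity application of l'Hôpital's rule would also resolve it; comparing leading growth reads the answer without differentiating.


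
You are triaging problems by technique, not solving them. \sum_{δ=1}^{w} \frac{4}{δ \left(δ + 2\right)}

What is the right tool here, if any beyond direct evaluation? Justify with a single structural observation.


Method: telescoping — the denominator's roots in \frac{4}{δ \left(δ + 2\right)} sit an integer apart: decomposition produces a self-cancelling chain.


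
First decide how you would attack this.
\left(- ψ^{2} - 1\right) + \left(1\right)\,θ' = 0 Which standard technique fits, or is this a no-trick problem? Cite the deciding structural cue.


Technique: no special technique — solved for the derivative, θ never appears on the right — this is a direct integration in ψ, not a differential-equations problem at heart.


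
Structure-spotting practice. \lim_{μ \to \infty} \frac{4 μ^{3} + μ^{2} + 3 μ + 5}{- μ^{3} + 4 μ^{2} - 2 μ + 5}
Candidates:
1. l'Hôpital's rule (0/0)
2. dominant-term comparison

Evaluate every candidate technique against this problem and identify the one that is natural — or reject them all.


Method: dominant-term comparison — at large μ only the top-degree terms survive; compare the leading terms and the limit falls out.
- l'Hôpital's rule (0/0) — no 0/0 form appears: written as one quotient, top and bottom both grow without bound, and the ratio is decided by their leading terms.
- dominant-term comparison: yes — fits the structure here.


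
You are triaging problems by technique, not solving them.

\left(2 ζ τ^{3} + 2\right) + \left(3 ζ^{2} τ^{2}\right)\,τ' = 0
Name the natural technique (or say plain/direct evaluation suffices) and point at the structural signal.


Technique: the exact-equation method — check exactness first: here it holds (2 ζ τ^{3} + 2, 3 ζ^{2} τ^{2} have matching cross partials), so no integrating factor is needed.


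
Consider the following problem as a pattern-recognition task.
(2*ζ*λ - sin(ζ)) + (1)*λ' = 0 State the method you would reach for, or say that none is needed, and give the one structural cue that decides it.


Technique: a linear integrating factor — the equation is linear in λ with coefficient 2*ζ; multiplying by the integrating factor exp(∫2*ζ) makes the left side a perfect derivative.


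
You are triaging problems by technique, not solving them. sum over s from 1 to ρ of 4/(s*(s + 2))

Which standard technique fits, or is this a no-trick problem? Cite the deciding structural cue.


Diagnosis: telescoping — 4/(s*(s + 2)) is a collapsed telescope: expand it into simple fractions to see the cancellation.


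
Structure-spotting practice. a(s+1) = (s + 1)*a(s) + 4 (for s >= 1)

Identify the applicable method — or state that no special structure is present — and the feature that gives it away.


Technique: a summation factor — rescale the sequence by the product of the weights s + 1 so far — the recurrence collapses to a plain running sum.


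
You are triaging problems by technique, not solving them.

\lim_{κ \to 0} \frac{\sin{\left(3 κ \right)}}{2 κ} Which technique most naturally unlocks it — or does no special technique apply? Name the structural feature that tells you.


Technique: l'Hôpital's rule (0/0) — plug in 0: top and bottom both hit zero, so differentiate each and retry. The standard small-argument limits would also carry it; the rule is the systematic route.


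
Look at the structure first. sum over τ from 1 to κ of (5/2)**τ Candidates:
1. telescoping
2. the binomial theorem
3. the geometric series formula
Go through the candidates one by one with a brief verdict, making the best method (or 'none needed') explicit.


Best approach: the geometric series formula — consecutive terms stand in a fixed index-free ratio — the geometric sum formula closes it.
- telescoping: the terms as presented offer no neighboring cancellation — a telescoping rewrite may exist, but the displayed structure does not hand one over.
- the binomial theorem — there is no pair of bases whose matched powers would reassemble into a single binomial power.
- the geometric series formula — a fit — the right tool for this form.


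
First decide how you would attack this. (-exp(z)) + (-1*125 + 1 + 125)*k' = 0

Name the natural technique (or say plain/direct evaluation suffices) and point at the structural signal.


Method: no special technique — the slope is a function of z alone, so integrate both sides directly.


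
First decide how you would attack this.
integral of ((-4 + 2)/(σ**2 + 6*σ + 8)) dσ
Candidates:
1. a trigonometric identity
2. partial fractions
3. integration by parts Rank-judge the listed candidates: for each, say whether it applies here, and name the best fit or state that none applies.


Best approach: partial fractions — σ**2 + 6*σ + 8 splits into linear pieces, so the quotient is a sum of simple fractions — decompose before integrating.
- a trigonometric identity: with no trigonometric functions present, identity rewriting has no target.
- partial fractions: applies; the problem has the shape this method handles.
- integration by parts: the integrand does not split as a nonconstant polynomial times an exp, sine, cosine of a linear argument, or logarithm — no polynomial-kernel parts product to differentiate one side of.


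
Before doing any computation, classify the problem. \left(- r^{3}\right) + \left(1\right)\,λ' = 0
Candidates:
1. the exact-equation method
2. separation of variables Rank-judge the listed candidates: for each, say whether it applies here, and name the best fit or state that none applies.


Verdict: no special technique — the slope is a pure function of r; integrate both sides and be done.
- the exact-equation method — no dependence on the unknown anywhere: exactness is a label without content here.
- separation of variables: any separation here is vacuous (nothing depends on the unknown); direct integration is the honest label.


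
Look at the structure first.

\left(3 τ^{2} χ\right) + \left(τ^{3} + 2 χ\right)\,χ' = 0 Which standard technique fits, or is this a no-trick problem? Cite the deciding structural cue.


Best approach: the exact-equation method — the cross partial derivatives of 3 τ^{2} χ and τ^{3} + 2 χ agree, so the left side is the total differential of one potential in τ and χ.


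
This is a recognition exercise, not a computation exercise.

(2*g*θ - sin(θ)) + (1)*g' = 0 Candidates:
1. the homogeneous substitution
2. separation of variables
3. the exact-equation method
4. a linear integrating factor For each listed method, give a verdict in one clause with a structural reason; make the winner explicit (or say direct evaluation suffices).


Best approach: a linear integrating factor — linear in the unknown with genuine forcing: multiply through by the exponential of the integrated coefficient and the left side closes into one derivative.
- the homogeneous substitution — rescaling both variables together changes the slope, so no ratio substitution collapses it.
- separation of variables: no algebra isolates the independent variable on one side and the unknown on the other.
- the exact-equation method — the mixed partial derivatives differ, so the left side is not a total differential.
- a linear integrating factor — applies; the problem has the shape this method handles.


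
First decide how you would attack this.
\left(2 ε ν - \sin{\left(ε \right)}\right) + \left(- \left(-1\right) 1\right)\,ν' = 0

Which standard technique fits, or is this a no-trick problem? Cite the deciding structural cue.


Technique: a linear integrating factor — ν enters only linearly with coefficient 2 ε; multiply by exp of the integral of 2 ε and the left side becomes one derivative.


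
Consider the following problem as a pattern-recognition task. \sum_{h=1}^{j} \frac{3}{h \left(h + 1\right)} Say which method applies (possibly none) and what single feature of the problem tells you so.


Verdict: telescoping — the denominator's roots in \frac{3}{h \left(h + 1\right)} sit an integer apart: decomposition produces a self-cancelling chain.


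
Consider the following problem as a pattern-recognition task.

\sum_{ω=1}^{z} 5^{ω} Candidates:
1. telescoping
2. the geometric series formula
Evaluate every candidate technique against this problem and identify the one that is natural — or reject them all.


Technique: the geometric series formula — each summand is the previous one scaled by 5; that constant multiplier is itself the geometric structure.
- telescoping — in the displayed form, no term reappears at a neighboring index to cancel against.
- the geometric series formula — yes, a natural case for it.


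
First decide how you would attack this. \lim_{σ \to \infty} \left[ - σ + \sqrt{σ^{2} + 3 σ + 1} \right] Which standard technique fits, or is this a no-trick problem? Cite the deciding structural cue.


Technique: conjugate multiplication — \sqrt{σ^{2} + 3 σ + 1} and σ both blow up, but their difference is tame once the conjugate rationalizes it.


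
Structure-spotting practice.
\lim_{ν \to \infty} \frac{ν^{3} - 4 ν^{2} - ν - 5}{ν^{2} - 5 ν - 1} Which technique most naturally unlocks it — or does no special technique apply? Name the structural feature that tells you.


Verdict: dominant-term comparison — divide through by the highest power of ν; every lower-order term dies and the dominant terms decide the limit. Differentiating the expression as a single quotient would eventually settle it as well; matching dominant growth settles it immediately.


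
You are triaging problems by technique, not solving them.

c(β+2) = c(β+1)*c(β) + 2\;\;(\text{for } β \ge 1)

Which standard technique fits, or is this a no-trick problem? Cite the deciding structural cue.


Verdict: no special technique — the map from one term to the next is curved, not linear, so linear closed-form machinery does not attach.


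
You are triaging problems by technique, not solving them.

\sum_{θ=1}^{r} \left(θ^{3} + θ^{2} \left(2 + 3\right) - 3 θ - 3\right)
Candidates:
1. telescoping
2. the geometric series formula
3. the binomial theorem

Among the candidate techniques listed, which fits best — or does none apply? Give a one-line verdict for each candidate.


Technique: no special technique — nothing telescopes and nothing is geometric; polynomial terms in θ sum term by term.
- telescoping: as presented, consecutive terms share no shifted copy to cancel against — no rewrite is on display to change that.
- the geometric series formula — the ratio of consecutive terms depends on the index.
- the binomial theorem — no binomial coefficients pair with matched powers.


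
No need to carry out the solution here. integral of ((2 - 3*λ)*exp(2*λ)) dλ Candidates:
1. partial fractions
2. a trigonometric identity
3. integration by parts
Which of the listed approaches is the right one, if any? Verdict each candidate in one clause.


Method: integration by parts — the integrand splits as 2 - 3*λ times exp(2*λ) — repeatedly differentiating the polynomial part kills it, which is the parts ladder.
- partial fractions — there is no rational-function structure to decompose.
- a trigonometric identity: there is no trigonometric structure at all — the integrand carries no sine or cosine to rewrite.
- integration by parts — applicable, and directly so.


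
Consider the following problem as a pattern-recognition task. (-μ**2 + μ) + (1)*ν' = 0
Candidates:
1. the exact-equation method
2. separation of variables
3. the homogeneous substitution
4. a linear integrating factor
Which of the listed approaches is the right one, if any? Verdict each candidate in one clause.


Technique: no special technique — solved for the derivative, no ν appears — this is antidifferentiation in μ wearing ODE clothing.
- the exact-equation method — with the unknown absent from both coefficients, the cross-partial test holds emptily — nothing for the exact method to work on.
- separation of variables — any separation here is vacuous (nothing depends on the unknown); direct integration is the honest label.
- the homogeneous substitution: the slope does not depend on the ratio of the variables alone.
- a linear integrating factor — the linear template holds only trivially here (the unknown is absent, so the coefficient is zero) — the method is not the natural label.


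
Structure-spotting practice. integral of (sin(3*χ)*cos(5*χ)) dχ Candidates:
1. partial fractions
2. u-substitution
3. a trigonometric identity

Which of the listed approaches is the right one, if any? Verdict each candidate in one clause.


Best approach: a trigonometric identity — the identity turns sin(3*χ)*cos(5*χ) into two lone cosines/sines, each trivially integrable.
- partial fractions: the expression is not a ratio of polynomials that decomposes further.
- u-substitution — no subexpression of the integrand serves as a whole-integral substitution inner — individual terms may offer their own, but none carries its derivative as a factor of the full integrand; a working change of variable would have to be constructed from outside the expression.
- a trigonometric identity — a fit — the right tool for this form.


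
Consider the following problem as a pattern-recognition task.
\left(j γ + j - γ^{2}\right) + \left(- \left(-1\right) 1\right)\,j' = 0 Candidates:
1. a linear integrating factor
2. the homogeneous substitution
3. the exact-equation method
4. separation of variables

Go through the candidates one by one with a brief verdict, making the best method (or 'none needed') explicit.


Best approach: a linear integrating factor — linear in the unknown with genuine forcing: multiply through by the exponential of the integrated coefficient and the left side closes into one derivative.
- a linear integrating factor — yes, a natural case for it.
- the homogeneous substitution: the ratio substitution does not collapse this equation.
- the exact-equation method — the mixed partial derivatives differ, so the left side is not a total differential.
- separation of variables — the two dependences are entangled, not a clean product of one-variable pieces.


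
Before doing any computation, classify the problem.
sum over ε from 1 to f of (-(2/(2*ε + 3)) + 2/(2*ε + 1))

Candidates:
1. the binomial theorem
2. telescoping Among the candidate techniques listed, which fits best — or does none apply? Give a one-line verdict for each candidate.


Technique: telescoping — spot the paired structure — each term adds 2/(2*ε + 1) and subtracts its successor value, which the next term restores: the definition of a telescoping chain.
- the binomial theorem — there is no pair of bases whose matched powers would reassemble into a single binomial power.
- telescoping: yes — fits the structure here.


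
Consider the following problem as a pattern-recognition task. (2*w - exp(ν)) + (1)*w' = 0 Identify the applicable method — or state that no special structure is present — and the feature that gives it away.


Method: a linear integrating factor — w enters only linearly with coefficient 2; multiply by exp of the integral of 2 and the left side becomes one derivative.


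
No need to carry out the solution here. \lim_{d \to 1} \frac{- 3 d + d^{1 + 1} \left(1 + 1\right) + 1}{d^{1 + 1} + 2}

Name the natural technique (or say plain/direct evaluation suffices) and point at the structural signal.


Method: no special technique — the expression is continuous at 1 — substitute and evaluate; no indeterminate form appears.


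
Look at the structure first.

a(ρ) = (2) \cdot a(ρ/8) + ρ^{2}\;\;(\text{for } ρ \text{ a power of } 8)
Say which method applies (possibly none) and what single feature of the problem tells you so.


Best approach: the master substitution — the argument shrinks by the factor 8, so measure the index on a logarithmic scale and the recursion becomes a shift.


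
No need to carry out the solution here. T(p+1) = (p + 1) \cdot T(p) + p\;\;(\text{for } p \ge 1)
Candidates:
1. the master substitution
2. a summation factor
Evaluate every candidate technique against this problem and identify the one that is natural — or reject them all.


Verdict: a summation factor — it is first-order linear but the coefficient p + 1 depends on the index, so multiply through by a summation factor to telescope it.
- the master substitution — the recursion steps by a constant offset, so exponential reindexing is pointless.
- a summation factor: a fit — the right tool for this form.


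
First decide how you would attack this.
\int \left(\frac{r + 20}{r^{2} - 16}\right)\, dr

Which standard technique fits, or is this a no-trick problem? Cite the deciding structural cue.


Method: partial fractions — rational integrand, reducible denominator r^{2} - 16: decompose first, integrate second.


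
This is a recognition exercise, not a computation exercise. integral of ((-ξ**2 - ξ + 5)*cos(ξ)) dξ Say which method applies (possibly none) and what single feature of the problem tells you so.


Method: integration by parts — a polynomial factor -ξ**2 - ξ + 5 multiplies cos(ξ); differentiating -ξ**2 - ξ + 5 lowers its degree while cos(ξ) integrates cleanly, so parts wins.


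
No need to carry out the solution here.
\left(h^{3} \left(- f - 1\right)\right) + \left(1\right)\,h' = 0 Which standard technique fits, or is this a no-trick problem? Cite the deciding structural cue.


Technique: separation of variables — separating collects all h-dependence with the derivative and leaves all f-dependence opposite: variables separate.


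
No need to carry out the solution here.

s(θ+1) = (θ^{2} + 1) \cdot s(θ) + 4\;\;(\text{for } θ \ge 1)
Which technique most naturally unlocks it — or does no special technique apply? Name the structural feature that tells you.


Diagnosis: a summation factor — with the index-dependent coefficient θ^{2} + 1, dividing by the cumulative product turns the left side into a pure difference.


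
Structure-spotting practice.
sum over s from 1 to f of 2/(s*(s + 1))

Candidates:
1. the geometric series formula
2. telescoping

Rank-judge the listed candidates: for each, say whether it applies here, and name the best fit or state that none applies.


Diagnosis: telescoping — the summand 2/(s*(s + 1)) decomposes into fractions whose poles differ by an integer shift — the series collapses.
- the geometric series formula: the ratio of consecutive terms depends on the index.
- telescoping: applicable, and directly so.


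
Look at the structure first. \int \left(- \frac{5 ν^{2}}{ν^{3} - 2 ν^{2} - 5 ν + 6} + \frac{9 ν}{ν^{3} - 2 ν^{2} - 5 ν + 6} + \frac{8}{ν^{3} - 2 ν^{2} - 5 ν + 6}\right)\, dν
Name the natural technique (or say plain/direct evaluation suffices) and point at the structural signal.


Technique: partial fractions — once ν^{3} - 2 ν^{2} - 5 ν + 6 is factored, each root contributes a simple-fraction term; integrate them one at a time.


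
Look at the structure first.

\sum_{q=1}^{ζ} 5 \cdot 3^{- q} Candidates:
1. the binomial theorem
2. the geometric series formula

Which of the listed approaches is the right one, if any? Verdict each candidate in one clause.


Method: the geometric series formula — consecutive terms stand in a fixed index-free ratio — the geometric sum formula closes it.
- the binomial theorem: there is no pair of bases whose matched powers would reassemble into a single binomial power.
- the geometric series formula: applicable, and directly so.


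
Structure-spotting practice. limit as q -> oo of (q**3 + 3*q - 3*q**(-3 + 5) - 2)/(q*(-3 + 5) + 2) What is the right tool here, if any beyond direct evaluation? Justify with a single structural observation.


Best approach: dominant-term comparison — divide through by the highest power of q; every lower-order term dies and the dominant terms decide the limit. l'Hôpital's at-infinity variant applies to the expression viewed as a single quotient; the leading-term comparison is the direct route.


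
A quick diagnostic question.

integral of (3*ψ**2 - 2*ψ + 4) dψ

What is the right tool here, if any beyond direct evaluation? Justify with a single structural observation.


Technique: no special technique — scan for structure and find none: constant multiples of powers of ψ, integrate directly.


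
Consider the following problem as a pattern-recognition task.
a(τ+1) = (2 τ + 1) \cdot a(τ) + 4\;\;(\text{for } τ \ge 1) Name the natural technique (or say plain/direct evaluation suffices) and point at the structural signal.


Technique: a summation factor — the coefficient 2 τ + 1 drifts with the index, so no fixed root exists; normalizing by the cumulative product telescopes it.


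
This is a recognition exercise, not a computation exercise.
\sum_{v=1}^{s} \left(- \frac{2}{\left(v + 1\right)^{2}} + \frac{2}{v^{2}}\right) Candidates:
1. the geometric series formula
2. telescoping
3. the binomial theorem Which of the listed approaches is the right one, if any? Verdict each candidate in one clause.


Verdict: telescoping — the piece each term subtracts is \frac{2}{v^{2}} advanced by one index, and it reappears with a plus sign leading the following term — the sum collapses to its boundary terms.
- the geometric series formula: dividing successive terms gives an index-dependent quantity, not a constant.
- telescoping: a fit — the right tool for this form.
- the binomial theorem: there is no sum-raised-to-a-power identity hiding in these terms.


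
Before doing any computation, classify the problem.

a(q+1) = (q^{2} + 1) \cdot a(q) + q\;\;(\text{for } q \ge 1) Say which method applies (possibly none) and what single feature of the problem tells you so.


Diagnosis: a summation factor — first-order linear but the coefficient q^{2} + 1 moves with the index — divide by the cumulative product and telescope.


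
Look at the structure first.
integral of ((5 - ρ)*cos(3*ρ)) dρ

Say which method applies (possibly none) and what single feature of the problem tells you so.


Technique: integration by parts — a polynomial factor 5 - ρ multiplies cos(3*ρ); differentiating 5 - ρ lowers its degree while cos(3*ρ) integrates cleanly, so parts wins.


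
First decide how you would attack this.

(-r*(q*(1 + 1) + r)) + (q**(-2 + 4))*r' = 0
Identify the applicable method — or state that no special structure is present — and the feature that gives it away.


Method: the homogeneous substitution — the slope's numerator and denominator have matching total degree, so it depends only on r/q and the ratio substitution collapses it. A Bernoulli substitution is a fair alternative on this equation directly; the homogeneous reading takes it as given.


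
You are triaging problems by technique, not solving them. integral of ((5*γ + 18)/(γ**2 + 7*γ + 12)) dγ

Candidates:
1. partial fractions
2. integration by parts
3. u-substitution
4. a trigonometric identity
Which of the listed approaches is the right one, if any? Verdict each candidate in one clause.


Technique: partial fractions — the factorization of γ**2 + 7*γ + 12 is the whole battle; after it, each term is a table integral.
- partial fractions — yes — fits the structure here.
- integration by parts: no split into a nonconstant polynomial times one of the standard kernels — exp, sine, or cosine of a linear argument, or a logarithm — applies here.
- u-substitution — no subexpression of the integrand pairs with its own derivative as a factor — individual terms may offer their own substitutions, but any change of variable covering the whole integral would have to be constructed from outside the expression.
- a trigonometric identity: no sine or cosine appears, so there is nothing for a trigonometric identity to act on.


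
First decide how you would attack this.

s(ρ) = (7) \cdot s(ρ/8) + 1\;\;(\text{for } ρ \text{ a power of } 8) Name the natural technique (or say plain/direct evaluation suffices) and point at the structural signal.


Best approach: the master substitution — the argument shrinks by the factor 8, so measure the index on a logarithmic scale and the recursion becomes a shift.


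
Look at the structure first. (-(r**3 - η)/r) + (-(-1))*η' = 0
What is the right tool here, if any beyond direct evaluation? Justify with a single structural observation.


Best approach: a linear integrating factor — linear in the unknown with genuine forcing: multiply through by the exponential of the integrated coefficient and the left side closes into one derivative.


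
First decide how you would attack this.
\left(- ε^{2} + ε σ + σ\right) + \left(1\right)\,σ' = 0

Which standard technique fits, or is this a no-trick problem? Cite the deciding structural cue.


Diagnosis: a linear integrating factor — the unknown enters only to the first power against a nonzero forcing term — the integrating-factor template applies directly.


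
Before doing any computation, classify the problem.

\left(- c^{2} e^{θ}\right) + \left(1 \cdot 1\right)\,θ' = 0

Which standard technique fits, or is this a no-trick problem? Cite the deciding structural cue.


Technique: separation of variables — a product of single-variable factors, c^{2} and e^{θ} — the textbook separable form.


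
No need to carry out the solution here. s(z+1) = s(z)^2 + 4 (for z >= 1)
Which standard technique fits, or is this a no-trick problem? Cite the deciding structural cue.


Technique: no special technique — the new term depends nonlinearly on the old ones, which disqualifies every superposition-based technique.


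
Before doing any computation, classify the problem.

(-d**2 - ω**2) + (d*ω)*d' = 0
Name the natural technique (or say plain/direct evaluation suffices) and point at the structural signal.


Method: the homogeneous substitution — the slope is degree-zero homogeneous: the ratio substitution v = d/ω collapses it. A Bernoulli rewrite works here as the equation stands — the homogeneous substitution is the more immediate reading.


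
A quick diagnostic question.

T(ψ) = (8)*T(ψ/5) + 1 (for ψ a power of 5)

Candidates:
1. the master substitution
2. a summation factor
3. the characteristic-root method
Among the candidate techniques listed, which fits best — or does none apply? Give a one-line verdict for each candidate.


Technique: the master substitution — divide-the-index recursion (ψ/5 inside the call) straightens out once the index is rewritten as 5^m.
- the master substitution: applies; the problem has the shape this method handles.
- a summation factor: a divided-index call is outside the fixed-shift first-order family a summation factor normalizes.
- the characteristic-root method — the recursion divides its index rather than shifting it — outside the constant-shift family the root method covers.


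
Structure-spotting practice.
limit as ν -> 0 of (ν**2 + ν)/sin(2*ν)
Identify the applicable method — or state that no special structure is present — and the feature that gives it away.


Method: l'Hôpital's rule (0/0) — substituting 0 gives 0 over 0; differentiate top and bottom once and re-evaluate. A local series expansion at the point resolves it as well; the rule is the packaged version of that step.


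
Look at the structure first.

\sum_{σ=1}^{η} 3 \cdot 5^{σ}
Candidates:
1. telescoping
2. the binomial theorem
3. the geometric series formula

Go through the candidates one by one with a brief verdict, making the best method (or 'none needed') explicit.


Technique: the geometric series formula — each summand is the previous one scaled by 5; that constant multiplier is itself the geometric structure.
- telescoping — as presented, consecutive terms share no shifted copy to cancel against — no rewrite is on display to change that.
- the binomial theorem: the terms lack the binomial-coefficient-weighted complementary-power pattern of an expansion.
- the geometric series formula: applicable, and directly so.


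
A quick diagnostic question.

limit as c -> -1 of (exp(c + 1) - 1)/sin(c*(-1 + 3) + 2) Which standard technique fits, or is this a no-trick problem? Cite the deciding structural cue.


Verdict: l'Hôpital's rule (0/0) — plug in -1: top and bottom both hit zero, so differentiate each and retry. One could equally expand both pieces locally and compare leading terms; the rule does that in one stroke.


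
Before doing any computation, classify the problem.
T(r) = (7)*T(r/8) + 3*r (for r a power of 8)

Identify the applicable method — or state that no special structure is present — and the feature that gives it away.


Technique: the master substitution — the recursive call is at index r/8 rather than a shift, a divide-and-conquer shape — substituting r = 8^m linearizes it.


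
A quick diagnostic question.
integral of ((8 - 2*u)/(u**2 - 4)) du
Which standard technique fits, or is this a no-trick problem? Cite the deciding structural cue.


Technique: partial fractions — once u**2 - 4 is factored, each root contributes a simple-fraction term; integrate them one at a time.


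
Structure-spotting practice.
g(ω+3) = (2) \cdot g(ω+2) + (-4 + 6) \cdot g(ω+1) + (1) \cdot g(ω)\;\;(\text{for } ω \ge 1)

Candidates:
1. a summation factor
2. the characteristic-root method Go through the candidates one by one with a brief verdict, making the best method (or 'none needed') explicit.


Technique: the characteristic-root method — linear, homogeneous, constant coefficients: solutions of the form r^ω exist — find the roots of the characteristic polynomial.
- a summation factor — a summation factor telescopes one-step recursions; this one carries higher-order memory.
- the characteristic-root method — yes — fits the structure here.


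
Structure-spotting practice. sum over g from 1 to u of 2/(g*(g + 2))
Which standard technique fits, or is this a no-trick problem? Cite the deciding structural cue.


Method: telescoping — 2/(g*(g + 2)) decomposes into shift-paired simple fractions; the series telescopes to finitely many boundary pieces.


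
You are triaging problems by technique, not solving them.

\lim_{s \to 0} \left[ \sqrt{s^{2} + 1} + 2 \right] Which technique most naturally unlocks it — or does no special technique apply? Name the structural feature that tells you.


Method: no special technique — no denominator vanishes and nothing blows up at 0: direct substitution is the whole computation.


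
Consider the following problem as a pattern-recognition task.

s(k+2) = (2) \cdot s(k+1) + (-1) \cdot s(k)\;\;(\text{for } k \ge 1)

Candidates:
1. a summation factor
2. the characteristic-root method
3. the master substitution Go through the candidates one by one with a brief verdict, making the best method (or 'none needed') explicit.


Method: the characteristic-root method — every coefficient is a fixed number and the forcing is zero — substitute r^k and read off the root equation.
- a summation factor — a summation factor telescopes one-step recursions; this one carries higher-order memory.
- the characteristic-root method — yes — fits the structure here.
- the master substitution — the recursion shifts the index rather than dividing it.


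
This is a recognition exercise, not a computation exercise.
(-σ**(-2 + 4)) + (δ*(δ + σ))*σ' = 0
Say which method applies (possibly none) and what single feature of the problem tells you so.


Verdict: the homogeneous substitution — the slope's numerator and denominator have matching total degree, so it depends only on σ/δ and the ratio substitution collapses it. A Bernoulli-style rewrite — possibly after exchanging which variable is treated as dependent — would work as well; the homogeneous substitution is the more immediate reading here.


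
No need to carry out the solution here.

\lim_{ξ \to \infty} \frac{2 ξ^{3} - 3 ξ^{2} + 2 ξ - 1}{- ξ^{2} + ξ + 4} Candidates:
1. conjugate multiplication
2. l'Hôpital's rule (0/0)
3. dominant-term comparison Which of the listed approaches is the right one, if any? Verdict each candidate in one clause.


Diagnosis: dominant-term comparison — as ξ grows, only the highest-degree terms matter — compare leading terms and read the limit off.
- conjugate multiplication: rationalization has no target — no divergent radical difference appears.
- l'Hôpital's rule (0/0): no 0/0 form appears: written as one quotient, top and bottom both grow without bound, and the ratio is decided by their leading terms.
- dominant-term comparison — yes, a natural case for it.


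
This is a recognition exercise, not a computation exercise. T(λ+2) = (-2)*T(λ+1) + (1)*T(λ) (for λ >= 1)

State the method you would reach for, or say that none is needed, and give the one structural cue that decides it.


Method: the characteristic-root method — linear, homogeneous, constant coefficients: solutions of the form r^λ exist — find the roots of the characteristic polynomial.


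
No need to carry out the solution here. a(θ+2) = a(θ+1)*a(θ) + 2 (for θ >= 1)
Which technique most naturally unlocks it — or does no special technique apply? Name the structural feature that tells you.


Technique: no special technique — no ansatz, no master substitution, no summation factor survives the nonlinearity here.


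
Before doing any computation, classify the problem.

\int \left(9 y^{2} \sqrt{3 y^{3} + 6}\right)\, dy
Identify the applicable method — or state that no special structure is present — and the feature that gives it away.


Technique: u-substitution — collected, the integrand has one factor that is, up to a constant, the derivative of an inner expression the rest depends on — substitute for that inner expression.


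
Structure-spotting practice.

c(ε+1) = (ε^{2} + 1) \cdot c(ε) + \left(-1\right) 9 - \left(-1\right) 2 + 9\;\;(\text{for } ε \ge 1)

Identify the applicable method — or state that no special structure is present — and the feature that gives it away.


Diagnosis: a summation factor — one step of memory with a weight ε^{2} + 1 that changes as the index grows — the summation-factor construction is built for this.


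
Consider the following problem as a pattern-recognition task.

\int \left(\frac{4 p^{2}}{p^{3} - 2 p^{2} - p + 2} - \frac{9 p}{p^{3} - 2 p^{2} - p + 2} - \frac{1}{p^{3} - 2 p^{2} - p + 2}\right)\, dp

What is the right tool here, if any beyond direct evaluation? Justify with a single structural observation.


Verdict: partial fractions — rational integrand, reducible denominator p^{3} - 2 p^{2} - p + 2: decompose first, integrate second.
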